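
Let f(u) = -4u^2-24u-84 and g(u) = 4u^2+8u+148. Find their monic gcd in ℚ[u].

1

Euclidean algorithm in ℚ[u]:
  -4u^2-24u-84 = (-1)(4u^2+8u+148) + (-16u+64)
  4u^2+8u+148 = (-(1/4)u-3/2)(-16u+64) + (244)
  -16u+64 = (-(4/61)u+16/61)(244) + (0)
The last nonzero remainder is the constant 244, so the polynomials are coprime and gcd = 1.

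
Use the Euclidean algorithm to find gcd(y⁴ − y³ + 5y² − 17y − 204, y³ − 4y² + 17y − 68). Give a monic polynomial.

y³ − 4y² + 17y − 68

Repeated division with remainder:
  y⁴ − y³ + 5y² − 17y − 204 = (y + 3)(y³ − 4y² + 17y − 68) + (0)
The last nonzero remainder y³ − 4y² + 17y − 68 is already monic.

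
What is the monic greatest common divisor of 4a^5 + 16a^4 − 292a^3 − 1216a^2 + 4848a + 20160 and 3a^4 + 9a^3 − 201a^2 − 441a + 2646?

a^2 − a − 42

Repeated division with remainder:
  4a^5 + 16a^4 − 292a^3 − 1216a^2 + 4848a + 20160 = ((4/3)a + 4/3)(3a^4 + 9a^3 − 201a^2 − 441a + 2646) + (−36a^3 − 360a^2 + 1908a + 16632)
  3a^4 + 9a^3 − 201a^2 − 441a + 2646 = (−(1/12)a + 7/12)(−36a^3 − 360a^2 + 1908a + 16632) + (168a^2 − 168a − 7056)
  −36a^3 − 360a^2 + 1908a + 16632 = (−(3/14)a − 33/14)(168a^2 − 168a − 7056) + (0)
Last nonzero remainder: 168a^2 − 168a − 7056. Dividing through by 168 gives the monic gcd a^2 − a − 42.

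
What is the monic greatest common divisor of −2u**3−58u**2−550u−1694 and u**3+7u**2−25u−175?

u+7

Euclidean algorithm in ℚ[u]:
  −2u**3−58u**2−550u−1694 = (−2)(u**3+7u**2−25u−175) + (−44u**2−600u−2044)
  u**3+7u**2−25u−175 = (−(1/44)u+73/484)(−44u**2−600u−2044) + ((2304/121)u+16128/121)
  −44u**2−600u−2044 = (−(1331/576)u−8833/576)((2304/121)u+16128/121) + (0)
Last nonzero remainder: (2304/121)u+16128/121. Dividing through by 2304/121 gives the monic gcd u+7.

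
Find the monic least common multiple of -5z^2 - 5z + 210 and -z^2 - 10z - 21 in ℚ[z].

Apply the Euclidean algorithm:
  -5z^2 - 5z + 210 = (5)(-z^2 - 10z - 21) + (45z + 315)
  -z^2 - 10z - 21 = (-(1/45)z - 1/15)(45z + 315) + (0)
Last nonzero remainder: 45z + 315. Dividing through by 45 gives the monic gcd z + 7.
Then lcm(f, g) = f·g / gcd(f, g); expanding and making the result monic gives the answer.

z^3 + 4z^2 - 39z - 126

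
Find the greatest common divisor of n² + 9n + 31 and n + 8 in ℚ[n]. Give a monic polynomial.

Euclidean algorithm in ℚ[n]:
  n² + 9n + 31 = (n + 1)(n + 8) + (23)
  n + 8 = ((1/23)n + 8/23)(23) + (0)
The last nonzero remainder is the constant 23, so the polynomials are coprime and gcd = 1.

1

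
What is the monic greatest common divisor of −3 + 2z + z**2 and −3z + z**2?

Euclidean algorithm in ℚ[z]:
  z**2 + 2z − 3 = (z**2 − 3z) + (5z − 3)
  z**2 − 3z = ((1/5)z − 12/25)(5z − 3) + (−36/25)
  5z − 3 = (−(125/36)z + 25/12)(−36/25) + (0)
The last nonzero remainder is the constant −36/25, so the polynomials are coprime and gcd = 1.

1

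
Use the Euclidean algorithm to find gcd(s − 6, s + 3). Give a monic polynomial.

1

Apply the Euclidean algorithm:
  s − 6 = (s + 3) + (−9)
  s + 3 = (−(1/9)s − 1/3)(−9) + (0)
The last nonzero remainder is the constant −9, so the polynomials are coprime and gcd = 1.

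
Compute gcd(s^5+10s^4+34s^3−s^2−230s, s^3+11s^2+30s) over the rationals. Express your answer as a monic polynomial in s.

Apply the Euclidean algorithm:
  s^5+10s^4+34s^3−s^2−230s = (s^2−s+15)(s^3+11s^2+30s) + (−136s^2−680s)
  s^3+11s^2+30s = (−(1/136)s−3/68)(−136s^2−680s) + (0)
Last nonzero remainder: −136s^2−680s. Dividing through by −136 gives the monic gcd s^2+5s.

s^2+5s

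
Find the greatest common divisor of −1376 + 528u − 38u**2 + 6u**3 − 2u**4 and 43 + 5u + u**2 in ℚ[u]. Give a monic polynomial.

43 + 5u + u**2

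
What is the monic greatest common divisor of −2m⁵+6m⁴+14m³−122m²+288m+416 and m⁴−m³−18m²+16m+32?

m³+m²−16m−16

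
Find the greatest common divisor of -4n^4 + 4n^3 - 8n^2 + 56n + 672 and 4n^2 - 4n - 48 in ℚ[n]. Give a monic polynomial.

n^2 - n - 12

Euclidean algorithm in ℚ[n]:
  -4n^4 + 4n^3 - 8n^2 + 56n + 672 = (-n^2 - 14)(4n^2 - 4n - 48) + (0)
Last nonzero remainder: 4n^2 - 4n - 48. Dividing through by 4 gives the monic gcd n^2 - n - 12.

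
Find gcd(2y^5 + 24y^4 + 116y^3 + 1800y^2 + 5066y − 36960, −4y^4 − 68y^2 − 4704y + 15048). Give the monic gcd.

y^2 + 8y − 33

By polynomial division,
  2y^5 + 24y^4 + 116y^3 + 1800y^2 + 5066y − 36960 = (−(1/2)y − 6)(−4y^4 − 68y^2 − 4704y + 15048) + (82y^3 − 960y^2 − 15634y + 53328)
  −4y^4 − 68y^2 − 4704y + 15048 = (−(2/41)y − 960/1681)(82y^3 − 960y^2 − 15634y + 53328) + (−(2317896/1681)y^2 − (18543168/1681)y + 76490568/1681)
  82y^3 − 960y^2 − 15634y + 53328 = (−(68921/1158948)y + 339562/289737)(−(2317896/1681)y^2 − (18543168/1681)y + 76490568/1681) + (0)
Last nonzero remainder: −(2317896/1681)y^2 − (18543168/1681)y + 76490568/1681. Dividing through by −2317896/1681 gives the monic gcd y^2 + 8y − 33.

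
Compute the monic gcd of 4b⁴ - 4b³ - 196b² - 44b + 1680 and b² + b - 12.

By polynomial division,
  4b⁴ - 4b³ - 196b² - 44b + 1680 = (4b² - 8b - 140)(b² + b - 12) + (0)
The last nonzero remainder b² + b - 12 is already monic.

b² + b - 12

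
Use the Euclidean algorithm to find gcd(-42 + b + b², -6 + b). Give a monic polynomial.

Repeated division with remainder:
  b² + b - 42 = (b + 7)(b - 6) + (0)
The last nonzero remainder b - 6 is already monic.

-6 + b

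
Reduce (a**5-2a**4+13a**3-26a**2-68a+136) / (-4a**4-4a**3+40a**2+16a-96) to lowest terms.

By polynomial division,
  a**5-2a**4+13a**3-26a**2-68a+136 = (-(1/4)a+3/4)(-4a**4-4a**3+40a**2+16a-96) + (26a**3-52a**2-104a+208)
  -4a**4-4a**3+40a**2+16a-96 = (-(2/13)a-6/13)(26a**3-52a**2-104a+208) + (0)
Last nonzero remainder: 26a**3-52a**2-104a+208. Dividing through by 26 gives the monic gcd a**3-2a**2-4a+8.
Cancel a**3-2a**2-4a+8 from numerator and denominator to get the reduced form.

(-a**2-17)/(4a+12)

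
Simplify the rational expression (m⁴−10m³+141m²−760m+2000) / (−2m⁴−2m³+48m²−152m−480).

(−m²+3m−100)/(2m²+16m+24)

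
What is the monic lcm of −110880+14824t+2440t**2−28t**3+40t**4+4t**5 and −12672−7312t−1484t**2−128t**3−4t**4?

−887040−214048t+36272t**2+10802t**3+846t**4+145t**5+22t**6+t**7

By polynomial division,
  4t**5+40t**4−28t**3+2440t**2+14824t−110880 = (−t+22)(−4t**4−128t**3−1484t**2−7312t−12672) + (1304t**3+27776t**2+163016t+167904)
  −4t**4−128t**3−1484t**2−7312t−12672 = (−(1/326)t−872/26569)(1304t**3+27776t**2+163016t+167904) + (−(1921920/26569)t**2−(38438400/26569)t−190270080/26569)
  1304t**3+27776t**2+163016t+167904 = (−(4330747/240240)t−1408157/60060)(−(1921920/26569)t**2−(38438400/26569)t−190270080/26569) + (0)
Last nonzero remainder: −(1921920/26569)t**2−(38438400/26569)t−190270080/26569. Dividing through by −1921920/26569 gives the monic gcd t**2+20t+99.
Then lcm(f, g) = f·g / gcd(f, g); expanding and making the result monic gives the answer.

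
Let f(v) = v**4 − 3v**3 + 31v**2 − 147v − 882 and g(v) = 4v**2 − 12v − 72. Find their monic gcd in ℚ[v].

v**2 − 3v − 18

Euclidean algorithm in ℚ[v]:
  v**4 − 3v**3 + 31v**2 − 147v − 882 = ((1/4)v**2 + 49/4)(4v**2 − 12v − 72) + (0)
Last nonzero remainder: 4v**2 − 12v − 72. Dividing through by 4 gives the monic gcd v**2 − 3v − 18.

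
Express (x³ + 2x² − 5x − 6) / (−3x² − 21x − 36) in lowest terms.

Euclidean algorithm in ℚ[x]:
  x³ + 2x² − 5x − 6 = (−(1/3)x + 5/3)(−3x² − 21x − 36) + (18x + 54)
  −3x² − 21x − 36 = (−(1/6)x − 2/3)(18x + 54) + (0)
Last nonzero remainder: 18x + 54. Dividing through by 18 gives the monic gcd x + 3.
Cancel x + 3 from numerator and denominator to get the reduced form.

(−x² + x + 2)/(3x + 12)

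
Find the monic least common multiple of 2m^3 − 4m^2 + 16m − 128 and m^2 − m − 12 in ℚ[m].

m^4 + m^3 + 2m^2 − 40m − 192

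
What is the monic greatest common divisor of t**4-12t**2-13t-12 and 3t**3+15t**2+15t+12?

Euclidean algorithm in ℚ[t]:
  t**4-12t**2-13t-12 = ((1/3)t-5/3)(3t**3+15t**2+15t+12) + (8t**2+8t+8)
  3t**3+15t**2+15t+12 = ((3/8)t+3/2)(8t**2+8t+8) + (0)
Last nonzero remainder: 8t**2+8t+8. Dividing through by 8 gives the monic gcd t**2+t+1.

t**2+t+1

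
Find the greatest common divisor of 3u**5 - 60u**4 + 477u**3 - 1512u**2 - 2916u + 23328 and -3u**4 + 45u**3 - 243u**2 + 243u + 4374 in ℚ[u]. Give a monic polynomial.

Apply the Euclidean algorithm:
  3u**5 - 60u**4 + 477u**3 - 1512u**2 - 2916u + 23328 = (-u + 5)(-3u**4 + 45u**3 - 243u**2 + 243u + 4374) + (9u**3 - 54u**2 + 243u + 1458)
  -3u**4 + 45u**3 - 243u**2 + 243u + 4374 = (-(1/3)u + 3)(9u**3 - 54u**2 + 243u + 1458) + (0)
Last nonzero remainder: 9u**3 - 54u**2 + 243u + 1458. Dividing through by 9 gives the monic gcd u**3 - 6u**2 + 27u + 162.

u**3 - 6u**2 + 27u + 162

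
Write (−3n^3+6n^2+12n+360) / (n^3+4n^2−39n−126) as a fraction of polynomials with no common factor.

By polynomial division,
  −3n^3+6n^2+12n+360 = (−3)(n^3+4n^2−39n−126) + (18n^2−105n−18)
  n^3+4n^2−39n−126 = ((1/18)n+59/108)(18n^2−105n−18) + ((697/36)n−697/6)
  18n^2−105n−18 = ((648/697)n+108/697)((697/36)n−697/6) + (0)
Last nonzero remainder: (697/36)n−697/6. Dividing through by 697/36 gives the monic gcd n−6.
Cancel n−6 from numerator and denominator to get the reduced form.

(−3n^2−12n−60)/(n^2+10n+21)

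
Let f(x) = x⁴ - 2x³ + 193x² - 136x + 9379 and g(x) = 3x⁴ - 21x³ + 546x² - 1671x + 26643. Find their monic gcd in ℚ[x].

x² + x + 83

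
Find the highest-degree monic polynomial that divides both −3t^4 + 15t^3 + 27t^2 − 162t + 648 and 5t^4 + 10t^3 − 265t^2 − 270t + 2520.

By polynomial division,
  −3t^4 + 15t^3 + 27t^2 − 162t + 648 = (−3/5)(5t^4 + 10t^3 − 265t^2 − 270t + 2520) + (21t^3 − 132t^2 − 324t + 2160)
  5t^4 + 10t^3 − 265t^2 − 270t + 2520 = ((5/21)t + 290/147)(21t^3 − 132t^2 − 324t + 2160) + ((3555/49)t^2 − (7110/49)t − 85320/49)
  21t^3 − 132t^2 − 324t + 2160 = ((343/1185)t − 98/79)((3555/49)t^2 − (7110/49)t − 85320/49) + (0)
Last nonzero remainder: (3555/49)t^2 − (7110/49)t − 85320/49. Dividing through by 3555/49 gives the monic gcd t^2 − 2t − 24.

t^2 − 2t − 24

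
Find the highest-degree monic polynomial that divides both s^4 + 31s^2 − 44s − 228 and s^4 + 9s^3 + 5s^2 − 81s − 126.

s^2 − s − 6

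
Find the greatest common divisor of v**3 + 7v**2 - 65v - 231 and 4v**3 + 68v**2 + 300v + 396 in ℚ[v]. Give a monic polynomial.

Euclidean algorithm in ℚ[v]:
  v**3 + 7v**2 - 65v - 231 = (1/4)(4v**3 + 68v**2 + 300v + 396) + (-10v**2 - 140v - 330)
  4v**3 + 68v**2 + 300v + 396 = (-(2/5)v - 6/5)(-10v**2 - 140v - 330) + (0)
Last nonzero remainder: -10v**2 - 140v - 330. Dividing through by -10 gives the monic gcd v**2 + 14v + 33.

v**2 + 14v + 33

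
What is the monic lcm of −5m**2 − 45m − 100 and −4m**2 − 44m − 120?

m**3 + 15m**2 + 74m + 120

Apply the Euclidean algorithm:
  −5m**2 − 45m − 100 = (5/4)(−4m**2 − 44m − 120) + (10m + 50)
  −4m**2 − 44m − 120 = (−(2/5)m − 12/5)(10m + 50) + (0)
Last nonzero remainder: 10m + 50. Dividing through by 10 gives the monic gcd m + 5.
Then lcm(f, g) = f·g / gcd(f, g); expanding and making the result monic gives the answer.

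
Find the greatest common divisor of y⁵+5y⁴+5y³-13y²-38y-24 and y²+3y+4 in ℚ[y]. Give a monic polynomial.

y²+3y+4

By polynomial division,
  y⁵+5y⁴+5y³-13y²-38y-24 = (y³+2y²-5y-6)(y²+3y+4) + (0)
The last nonzero remainder y²+3y+4 is already monic.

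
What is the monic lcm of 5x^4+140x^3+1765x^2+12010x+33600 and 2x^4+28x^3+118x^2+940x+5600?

Euclidean algorithm in ℚ[x]:
  5x^4+140x^3+1765x^2+12010x+33600 = (5/2)(2x^4+28x^3+118x^2+940x+5600) + (70x^3+1470x^2+9660x+19600)
  2x^4+28x^3+118x^2+940x+5600 = ((1/35)x−1/5)(70x^3+1470x^2+9660x+19600) + (136x^2+2312x+9520)
  70x^3+1470x^2+9660x+19600 = ((35/68)x+35/17)(136x^2+2312x+9520) + (0)
Last nonzero remainder: 136x^2+2312x+9520. Dividing through by 136 gives the monic gcd x^2+17x+70.
Then lcm(f, g) = f·g / gcd(f, g); expanding and making the result monic gives the answer.

x^6+25x^5+309x^4+2463x^3+13634x^2+75920x+268800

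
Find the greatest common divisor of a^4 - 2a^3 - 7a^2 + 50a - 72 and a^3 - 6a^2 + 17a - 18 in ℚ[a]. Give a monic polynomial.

a^3 - 6a^2 + 17a - 18

By polynomial division,
  a^4 - 2a^3 - 7a^2 + 50a - 72 = (a + 4)(a^3 - 6a^2 + 17a - 18) + (0)
The last nonzero remainder a^3 - 6a^2 + 17a - 18 is already monic.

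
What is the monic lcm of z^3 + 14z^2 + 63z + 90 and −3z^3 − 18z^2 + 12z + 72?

By polynomial division,
  z^3 + 14z^2 + 63z + 90 = (−1/3)(−3z^3 − 18z^2 + 12z + 72) + (8z^2 + 67z + 114)
  −3z^3 − 18z^2 + 12z + 72 = (−(3/8)z + 57/64)(8z^2 + 67z + 114) + (−(315/64)z − 945/32)
  8z^2 + 67z + 114 = (−(512/315)z − 1216/315)(−(315/64)z − 945/32) + (0)
Last nonzero remainder: −(315/64)z − 945/32. Dividing through by −315/64 gives the monic gcd z + 6.
Then lcm(f, g) = f·g / gcd(f, g); expanding and making the result monic gives the answer.

z^5 + 14z^4 + 59z^3 + 34z^2 − 252z − 360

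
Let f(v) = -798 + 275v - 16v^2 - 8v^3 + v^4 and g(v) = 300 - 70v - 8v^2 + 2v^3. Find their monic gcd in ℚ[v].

Euclidean algorithm in ℚ[v]:
  v^4 - 8v^3 - 16v^2 + 275v - 798 = ((1/2)v - 2)(2v^3 - 8v^2 - 70v + 300) + (3v^2 - 15v - 198)
  2v^3 - 8v^2 - 70v + 300 = ((2/3)v + 2/3)(3v^2 - 15v - 198) + (72v + 432)
  3v^2 - 15v - 198 = ((1/24)v - 11/24)(72v + 432) + (0)
Last nonzero remainder: 72v + 432. Dividing through by 72 gives the monic gcd v + 6.

6 + v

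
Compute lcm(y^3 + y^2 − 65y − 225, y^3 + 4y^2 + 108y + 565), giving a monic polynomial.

y^5 + 47y^3 − 47y^2 − 7120y − 25425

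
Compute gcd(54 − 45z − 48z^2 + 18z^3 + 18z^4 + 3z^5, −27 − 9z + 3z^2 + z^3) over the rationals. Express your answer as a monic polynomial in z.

9 + 6z + z^2

Apply the Euclidean algorithm:
  3z^5 + 18z^4 + 18z^3 − 48z^2 − 45z + 54 = (3z^2 + 9z + 18)(z^3 + 3z^2 − 9z − 27) + (60z^2 + 360z + 540)
  z^3 + 3z^2 − 9z − 27 = ((1/60)z − 1/20)(60z^2 + 360z + 540) + (0)
Last nonzero remainder: 60z^2 + 360z + 540. Dividing through by 60 gives the monic gcd z^2 + 6z + 9.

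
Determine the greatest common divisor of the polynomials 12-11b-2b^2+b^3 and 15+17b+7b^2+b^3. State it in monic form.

3+b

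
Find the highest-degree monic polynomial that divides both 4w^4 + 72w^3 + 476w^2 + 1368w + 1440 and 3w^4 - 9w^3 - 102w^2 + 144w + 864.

w^2 + 7w + 12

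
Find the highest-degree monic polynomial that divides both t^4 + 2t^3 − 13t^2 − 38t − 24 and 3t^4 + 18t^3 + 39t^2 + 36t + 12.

t^2 + 3t + 2

Euclidean algorithm in ℚ[t]:
  t^4 + 2t^3 − 13t^2 − 38t − 24 = (1/3)(3t^4 + 18t^3 + 39t^2 + 36t + 12) + (−4t^3 − 26t^2 − 50t − 28)
  3t^4 + 18t^3 + 39t^2 + 36t + 12 = (−(3/4)t + 3/8)(−4t^3 − 26t^2 − 50t − 28) + ((45/4)t^2 + (135/4)t + 45/2)
  −4t^3 − 26t^2 − 50t − 28 = (−(16/45)t − 56/45)((45/4)t^2 + (135/4)t + 45/2) + (0)
Last nonzero remainder: (45/4)t^2 + (135/4)t + 45/2. Dividing through by 45/4 gives the monic gcd t^2 + 3t + 2.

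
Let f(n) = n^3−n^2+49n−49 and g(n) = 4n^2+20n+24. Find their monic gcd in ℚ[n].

1

Repeated division with remainder:
  n^3−n^2+49n−49 = ((1/4)n−3/2)(4n^2+20n+24) + (73n−13)
  4n^2+20n+24 = ((4/73)n+1512/5329)(73n−13) + (147552/5329)
  73n−13 = ((389017/147552)n−69277/147552)(147552/5329) + (0)
The last nonzero remainder is the constant 147552/5329, so the polynomials are coprime and gcd = 1.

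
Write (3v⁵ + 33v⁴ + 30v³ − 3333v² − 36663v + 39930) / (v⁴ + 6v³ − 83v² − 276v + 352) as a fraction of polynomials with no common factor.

(3v³ + 3v² + 33v − 3630)/(v² − 4v − 32)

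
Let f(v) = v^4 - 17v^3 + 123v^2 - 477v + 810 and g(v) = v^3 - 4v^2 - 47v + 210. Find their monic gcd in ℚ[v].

v^2 - 11v + 30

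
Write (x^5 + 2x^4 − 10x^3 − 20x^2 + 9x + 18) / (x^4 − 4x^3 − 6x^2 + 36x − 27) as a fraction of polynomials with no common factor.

(x^2 + 3x + 2)/(x − 3)

Repeated division with remainder:
  x^5 + 2x^4 − 10x^3 − 20x^2 + 9x + 18 = (x + 6)(x^4 − 4x^3 − 6x^2 + 36x − 27) + (20x^3 − 20x^2 − 180x + 180)
  x^4 − 4x^3 − 6x^2 + 36x − 27 = ((1/20)x − 3/20)(20x^3 − 20x^2 − 180x + 180) + (0)
Last nonzero remainder: 20x^3 − 20x^2 − 180x + 180. Dividing through by 20 gives the monic gcd x^3 − x^2 − 9x + 9.
Cancel x^3 − x^2 − 9x + 9 from numerator and denominator to get the reduced form.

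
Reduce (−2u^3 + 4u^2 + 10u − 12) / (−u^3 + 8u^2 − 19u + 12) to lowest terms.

Apply the Euclidean algorithm:
  −2u^3 + 4u^2 + 10u − 12 = (2)(−u^3 + 8u^2 − 19u + 12) + (−12u^2 + 48u − 36)
  −u^3 + 8u^2 − 19u + 12 = ((1/12)u − 1/3)(−12u^2 + 48u − 36) + (0)
Last nonzero remainder: −12u^2 + 48u − 36. Dividing through by −12 gives the monic gcd u^2 − 4u + 3.
Cancel u^2 − 4u + 3 from numerator and denominator to get the reduced form.

(2u + 4)/(u − 4)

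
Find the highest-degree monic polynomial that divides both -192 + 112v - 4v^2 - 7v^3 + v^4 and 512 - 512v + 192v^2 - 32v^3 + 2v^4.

Euclidean algorithm in ℚ[v]:
  v^4 - 7v^3 - 4v^2 + 112v - 192 = (1/2)(2v^4 - 32v^3 + 192v^2 - 512v + 512) + (9v^3 - 100v^2 + 368v - 448)
  2v^4 - 32v^3 + 192v^2 - 512v + 512 = ((2/9)v - 88/81)(9v^3 - 100v^2 + 368v - 448) + ((128/81)v^2 - (1024/81)v + 2048/81)
  9v^3 - 100v^2 + 368v - 448 = ((729/128)v - 567/32)((128/81)v^2 - (1024/81)v + 2048/81) + (0)
Last nonzero remainder: (128/81)v^2 - (1024/81)v + 2048/81. Dividing through by 128/81 gives the monic gcd v^2 - 8v + 16.

16 - 8v + v^2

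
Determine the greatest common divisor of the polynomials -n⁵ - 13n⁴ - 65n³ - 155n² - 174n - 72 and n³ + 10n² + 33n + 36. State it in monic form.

Apply the Euclidean algorithm:
  -n⁵ - 13n⁴ - 65n³ - 155n² - 174n - 72 = (-n² - 3n - 2)(n³ + 10n² + 33n + 36) + (0)
The last nonzero remainder n³ + 10n² + 33n + 36 is already monic.

n³ + 10n² + 33n + 36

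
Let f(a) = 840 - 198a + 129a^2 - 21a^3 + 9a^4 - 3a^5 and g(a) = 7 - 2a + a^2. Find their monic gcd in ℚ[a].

7 - 2a + a^2

Apply the Euclidean algorithm:
  -3a^5 + 9a^4 - 21a^3 + 129a^2 - 198a + 840 = (-3a^3 + 3a^2 + 6a + 120)(a^2 - 2a + 7) + (0)
The last nonzero remainder a^2 - 2a + 7 is already monic.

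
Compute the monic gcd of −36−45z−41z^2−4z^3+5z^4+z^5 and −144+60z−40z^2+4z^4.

−12+z+z^2

Apply the Euclidean algorithm:
  z^5+5z^4−4z^3−41z^2−45z−36 = ((1/4)z+5/4)(4z^4−40z^2+60z−144) + (6z^3−6z^2−84z+144)
  4z^4−40z^2+60z−144 = ((2/3)z+2/3)(6z^3−6z^2−84z+144) + (20z^2+20z−240)
  6z^3−6z^2−84z+144 = ((3/10)z−3/5)(20z^2+20z−240) + (0)
Last nonzero remainder: 20z^2+20z−240. Dividing through by 20 gives the monic gcd z^2+z−12.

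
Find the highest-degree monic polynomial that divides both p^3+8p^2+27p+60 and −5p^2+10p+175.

p+5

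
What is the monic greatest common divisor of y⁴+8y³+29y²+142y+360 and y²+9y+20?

y²+9y+20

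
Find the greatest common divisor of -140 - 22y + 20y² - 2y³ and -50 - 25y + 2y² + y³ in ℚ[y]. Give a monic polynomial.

Euclidean algorithm in ℚ[y]:
  -2y³ + 20y² - 22y - 140 = (-2)(y³ + 2y² - 25y - 50) + (24y² - 72y - 240)
  y³ + 2y² - 25y - 50 = ((1/24)y + 5/24)(24y² - 72y - 240) + (0)
Last nonzero remainder: 24y² - 72y - 240. Dividing through by 24 gives the monic gcd y² - 3y - 10.

-10 - 3y + y²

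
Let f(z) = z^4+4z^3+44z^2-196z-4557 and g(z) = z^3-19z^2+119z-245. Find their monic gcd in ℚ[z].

z-7

Euclidean algorithm in ℚ[z]:
  z^4+4z^3+44z^2-196z-4557 = (z+23)(z^3-19z^2+119z-245) + (362z^2-2688z+1078)
  z^3-19z^2+119z-245 = ((1/362)z-2095/65522)(362z^2-2688z+1078) + ((985320/32761)z-6897240/32761)
  362z^2-2688z+1078 = ((5929741/492660)z-360371/70380)((985320/32761)z-6897240/32761) + (0)
Last nonzero remainder: (985320/32761)z-6897240/32761. Dividing through by 985320/32761 gives the monic gcd z-7.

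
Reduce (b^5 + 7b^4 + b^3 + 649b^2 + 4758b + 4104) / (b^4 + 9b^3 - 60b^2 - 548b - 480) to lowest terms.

Apply the Euclidean algorithm:
  b^5 + 7b^4 + b^3 + 649b^2 + 4758b + 4104 = (b - 2)(b^4 + 9b^3 - 60b^2 - 548b - 480) + (79b^3 + 1077b^2 + 4142b + 3144)
  b^4 + 9b^3 - 60b^2 - 548b - 480 = ((1/79)b - 366/6241)(79b^3 + 1077b^2 + 4142b + 3144) + (-(307496/6241)b^2 - (2152472/6241)b - 1844976/6241)
  79b^3 + 1077b^2 + 4142b + 3144 = (-(493039/307496)b - 817571/76874)(-(307496/6241)b^2 - (2152472/6241)b - 1844976/6241) + (0)
Last nonzero remainder: -(307496/6241)b^2 - (2152472/6241)b - 1844976/6241. Dividing through by -307496/6241 gives the monic gcd b^2 + 7b + 6.
Cancel b^2 + 7b + 6 from numerator and denominator to get the reduced form.

(b^3 - 5b + 684)/(b^2 + 2b - 80)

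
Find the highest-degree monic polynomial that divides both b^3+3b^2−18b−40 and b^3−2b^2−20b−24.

By polynomial division,
  b^3+3b^2−18b−40 = (b^3−2b^2−20b−24) + (5b^2+2b−16)
  b^3−2b^2−20b−24 = ((1/5)b−12/25)(5b^2+2b−16) + (−(396/25)b−792/25)
  5b^2+2b−16 = (−(125/396)b+50/99)(−(396/25)b−792/25) + (0)
Last nonzero remainder: −(396/25)b−792/25. Dividing through by −396/25 gives the monic gcd b+2.

b+2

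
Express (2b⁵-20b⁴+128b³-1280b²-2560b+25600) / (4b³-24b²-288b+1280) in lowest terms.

(b³+4b²+80b+320)/(2b+16)

Euclidean algorithm in ℚ[b]:
  2b⁵-20b⁴+128b³-1280b²-2560b+25600 = ((1/2)b²-2b+56)(4b³-24b²-288b+1280) + (-1152b²+16128b-46080)
  4b³-24b²-288b+1280 = (-(1/288)b-1/36)(-1152b²+16128b-46080) + (0)
Last nonzero remainder: -1152b²+16128b-46080. Dividing through by -1152 gives the monic gcd b²-14b+40.
Cancel b²-14b+40 from numerator and denominator to get the reduced form.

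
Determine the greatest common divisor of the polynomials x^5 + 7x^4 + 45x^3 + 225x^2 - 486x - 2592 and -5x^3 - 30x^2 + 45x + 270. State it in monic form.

x^3 + 6x^2 - 9x - 54

Apply the Euclidean algorithm:
  x^5 + 7x^4 + 45x^3 + 225x^2 - 486x - 2592 = (-(1/5)x^2 - (1/5)x - 48/5)(-5x^3 - 30x^2 + 45x + 270) + (0)
Last nonzero remainder: -5x^3 - 30x^2 + 45x + 270. Dividing through by -5 gives the monic gcd x^3 + 6x^2 - 9x - 54.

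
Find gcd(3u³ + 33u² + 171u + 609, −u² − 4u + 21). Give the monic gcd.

u + 7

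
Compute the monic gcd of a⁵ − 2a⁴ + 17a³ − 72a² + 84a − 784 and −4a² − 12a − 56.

a² + 3a + 14

Apply the Euclidean algorithm:
  a⁵ − 2a⁴ + 17a³ − 72a² + 84a − 784 = (−(1/4)a³ + (5/4)a² − (9/2)a + 14)(−4a² − 12a − 56) + (0)
Last nonzero remainder: −4a² − 12a − 56. Dividing through by −4 gives the monic gcd a² + 3a + 14.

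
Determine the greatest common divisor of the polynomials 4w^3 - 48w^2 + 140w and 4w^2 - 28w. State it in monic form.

By polynomial division,
  4w^3 - 48w^2 + 140w = (w - 5)(4w^2 - 28w) + (0)
Last nonzero remainder: 4w^2 - 28w. Dividing through by 4 gives the monic gcd w^2 - 7w.

w^2 - 7w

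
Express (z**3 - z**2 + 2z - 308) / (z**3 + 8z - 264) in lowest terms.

Euclidean algorithm in ℚ[z]:
  z**3 - z**2 + 2z - 308 = (z**3 + 8z - 264) + (-z**2 - 6z - 44)
  z**3 + 8z - 264 = (-z + 6)(-z**2 - 6z - 44) + (0)
Last nonzero remainder: -z**2 - 6z - 44. Dividing through by -1 gives the monic gcd z**2 + 6z + 44.
Cancel z**2 + 6z + 44 from numerator and denominator to get the reduced form.

(z - 7)/(z - 6)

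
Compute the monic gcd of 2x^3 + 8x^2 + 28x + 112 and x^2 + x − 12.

By polynomial division,
  2x^3 + 8x^2 + 28x + 112 = (2x + 6)(x^2 + x − 12) + (46x + 184)
  x^2 + x − 12 = ((1/46)x − 3/46)(46x + 184) + (0)
Last nonzero remainder: 46x + 184. Dividing through by 46 gives the monic gcd x + 4.

x + 4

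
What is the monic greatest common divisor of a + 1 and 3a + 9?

1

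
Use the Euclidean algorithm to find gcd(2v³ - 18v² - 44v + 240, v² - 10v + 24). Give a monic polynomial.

1

Apply the Euclidean algorithm:
  2v³ - 18v² - 44v + 240 = (2v + 2)(v² - 10v + 24) + (-72v + 192)
  v² - 10v + 24 = (-(1/72)v + 11/108)(-72v + 192) + (40/9)
  -72v + 192 = (-(81/5)v + 216/5)(40/9) + (0)
The last nonzero remainder is the constant 40/9, so the polynomials are coprime and gcd = 1.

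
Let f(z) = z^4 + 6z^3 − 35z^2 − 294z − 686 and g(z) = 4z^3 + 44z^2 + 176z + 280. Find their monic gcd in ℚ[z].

z^2 + 6z + 14

By polynomial division,
  z^4 + 6z^3 − 35z^2 − 294z − 686 = ((1/4)z − 5/4)(4z^3 + 44z^2 + 176z + 280) + (−24z^2 − 144z − 336)
  4z^3 + 44z^2 + 176z + 280 = (−(1/6)z − 5/6)(−24z^2 − 144z − 336) + (0)
Last nonzero remainder: −24z^2 − 144z − 336. Dividing through by −24 gives the monic gcd z^2 + 6z + 14.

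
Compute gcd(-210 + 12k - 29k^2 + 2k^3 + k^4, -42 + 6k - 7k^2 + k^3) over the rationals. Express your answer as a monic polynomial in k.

6 + k^2

Apply the Euclidean algorithm:
  k^4 + 2k^3 - 29k^2 + 12k - 210 = (k + 9)(k^3 - 7k^2 + 6k - 42) + (28k^2 + 168)
  k^3 - 7k^2 + 6k - 42 = ((1/28)k - 1/4)(28k^2 + 168) + (0)
Last nonzero remainder: 28k^2 + 168. Dividing through by 28 gives the monic gcd k^2 + 6.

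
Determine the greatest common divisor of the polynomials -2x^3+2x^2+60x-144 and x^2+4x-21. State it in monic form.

x-3

Repeated division with remainder:
  -2x^3+2x^2+60x-144 = (-2x+10)(x^2+4x-21) + (-22x+66)
  x^2+4x-21 = (-(1/22)x-7/22)(-22x+66) + (0)
Last nonzero remainder: -22x+66. Dividing through by -22 gives the monic gcd x-3.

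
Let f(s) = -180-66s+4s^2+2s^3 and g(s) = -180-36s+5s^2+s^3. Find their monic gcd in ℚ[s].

-30-s+s^2

Apply the Euclidean algorithm:
  2s^3+4s^2-66s-180 = (2)(s^3+5s^2-36s-180) + (-6s^2+6s+180)
  s^3+5s^2-36s-180 = (-(1/6)s-1)(-6s^2+6s+180) + (0)
Last nonzero remainder: -6s^2+6s+180. Dividing through by -6 gives the monic gcd s^2-s-30.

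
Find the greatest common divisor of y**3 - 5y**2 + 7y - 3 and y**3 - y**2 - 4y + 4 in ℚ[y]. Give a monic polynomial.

y - 1

Apply the Euclidean algorithm:
  y**3 - 5y**2 + 7y - 3 = (y**3 - y**2 - 4y + 4) + (-4y**2 + 11y - 7)
  y**3 - y**2 - 4y + 4 = (-(1/4)y - 7/16)(-4y**2 + 11y - 7) + (-(15/16)y + 15/16)
  -4y**2 + 11y - 7 = ((64/15)y - 112/15)(-(15/16)y + 15/16) + (0)
Last nonzero remainder: -(15/16)y + 15/16. Dividing through by -15/16 gives the monic gcd y - 1.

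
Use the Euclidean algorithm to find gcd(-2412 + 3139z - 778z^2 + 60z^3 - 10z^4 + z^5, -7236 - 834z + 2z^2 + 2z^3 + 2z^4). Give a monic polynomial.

Repeated division with remainder:
  z^5 - 10z^4 + 60z^3 - 778z^2 + 3139z - 2412 = ((1/2)z - 11/2)(2z^4 + 2z^3 + 2z^2 - 834z - 7236) + (70z^3 - 350z^2 + 2170z - 42210)
  2z^4 + 2z^3 + 2z^2 - 834z - 7236 = ((1/35)z + 6/35)(70z^3 - 350z^2 + 2170z - 42210) + (0)
Last nonzero remainder: 70z^3 - 350z^2 + 2170z - 42210. Dividing through by 70 gives the monic gcd z^3 - 5z^2 + 31z - 603.

-603 + 31z - 5z^2 + z^3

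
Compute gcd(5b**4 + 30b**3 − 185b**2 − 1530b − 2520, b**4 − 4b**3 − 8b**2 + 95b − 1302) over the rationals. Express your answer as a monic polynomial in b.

Apply the Euclidean algorithm:
  5b**4 + 30b**3 − 185b**2 − 1530b − 2520 = (5)(b**4 − 4b**3 − 8b**2 + 95b − 1302) + (50b**3 − 145b**2 − 2005b + 3990)
  b**4 − 4b**3 − 8b**2 + 95b − 1302 = ((1/50)b − 11/500)(50b**3 − 145b**2 − 2005b + 3990) + ((2891/100)b**2 − (2891/100)b − 60711/50)
  50b**3 − 145b**2 − 2005b + 3990 = ((5000/2891)b − 9500/2891)((2891/100)b**2 − (2891/100)b − 60711/50) + (0)
Last nonzero remainder: (2891/100)b**2 − (2891/100)b − 60711/50. Dividing through by 2891/100 gives the monic gcd b**2 − b − 42.

b**2 − b − 42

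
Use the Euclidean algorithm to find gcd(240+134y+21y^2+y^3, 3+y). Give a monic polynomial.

3+y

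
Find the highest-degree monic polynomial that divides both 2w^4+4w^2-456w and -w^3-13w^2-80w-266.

Apply the Euclidean algorithm:
  2w^4+4w^2-456w = (-2w+26)(-w^3-13w^2-80w-266) + (182w^2+1092w+6916)
  -w^3-13w^2-80w-266 = (-(1/182)w-1/26)(182w^2+1092w+6916) + (0)
Last nonzero remainder: 182w^2+1092w+6916. Dividing through by 182 gives the monic gcd w^2+6w+38.

w^2+6w+38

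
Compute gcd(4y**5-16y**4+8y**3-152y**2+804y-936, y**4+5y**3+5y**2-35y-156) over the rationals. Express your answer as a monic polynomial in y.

Repeated division with remainder:
  4y**5-16y**4+8y**3-152y**2+804y-936 = (4y-36)(y**4+5y**3+5y**2-35y-156) + (168y**3+168y**2+168y-6552)
  y**4+5y**3+5y**2-35y-156 = ((1/168)y+1/42)(168y**3+168y**2+168y-6552) + (0)
Last nonzero remainder: 168y**3+168y**2+168y-6552. Dividing through by 168 gives the monic gcd y**3+y**2+y-39.

y**3+y**2+y-39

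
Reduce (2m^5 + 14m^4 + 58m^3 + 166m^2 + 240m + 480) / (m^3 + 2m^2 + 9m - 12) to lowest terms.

(2m^3 + 8m^2 + 10m + 40)/(m - 1)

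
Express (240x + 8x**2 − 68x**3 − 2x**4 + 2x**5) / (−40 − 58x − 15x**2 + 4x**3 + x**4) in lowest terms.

(24x − 16x**2 + 2x**3)/(−4 − 3x + x**2)

By polynomial division,
  2x**5 − 2x**4 − 68x**3 + 8x**2 + 240x = (2x − 10)(x**4 + 4x**3 − 15x**2 − 58x − 40) + (2x**3 − 26x**2 − 260x − 400)
  x**4 + 4x**3 − 15x**2 − 58x − 40 = ((1/2)x + 17/2)(2x**3 − 26x**2 − 260x − 400) + (336x**2 + 2352x + 3360)
  2x**3 − 26x**2 − 260x − 400 = ((1/168)x − 5/42)(336x**2 + 2352x + 3360) + (0)
Last nonzero remainder: 336x**2 + 2352x + 3360. Dividing through by 336 gives the monic gcd x**2 + 7x + 10.
Cancel x**2 + 7x + 10 from numerator and denominator to get the reduced form.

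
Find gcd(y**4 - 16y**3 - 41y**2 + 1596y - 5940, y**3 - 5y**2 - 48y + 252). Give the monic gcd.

y - 6

Euclidean algorithm in ℚ[y]:
  y**4 - 16y**3 - 41y**2 + 1596y - 5940 = (y - 11)(y**3 - 5y**2 - 48y + 252) + (-48y**2 + 816y - 3168)
  y**3 - 5y**2 - 48y + 252 = (-(1/48)y - 1/4)(-48y**2 + 816y - 3168) + (90y - 540)
  -48y**2 + 816y - 3168 = (-(8/15)y + 88/15)(90y - 540) + (0)
Last nonzero remainder: 90y - 540. Dividing through by 90 gives the monic gcd y - 6.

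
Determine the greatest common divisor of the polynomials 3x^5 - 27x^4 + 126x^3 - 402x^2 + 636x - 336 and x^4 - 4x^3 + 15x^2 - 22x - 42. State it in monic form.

x^2 - 2x + 14

Repeated division with remainder:
  3x^5 - 27x^4 + 126x^3 - 402x^2 + 636x - 336 = (3x - 15)(x^4 - 4x^3 + 15x^2 - 22x - 42) + (21x^3 - 111x^2 + 432x - 966)
  x^4 - 4x^3 + 15x^2 - 22x - 42 = ((1/21)x + 3/49)(21x^3 - 111x^2 + 432x - 966) + ((60/49)x^2 - (120/49)x + 120/7)
  21x^3 - 111x^2 + 432x - 966 = ((343/20)x - 1127/20)((60/49)x^2 - (120/49)x + 120/7) + (0)
Last nonzero remainder: (60/49)x^2 - (120/49)x + 120/7. Dividing through by 60/49 gives the monic gcd x^2 - 2x + 14.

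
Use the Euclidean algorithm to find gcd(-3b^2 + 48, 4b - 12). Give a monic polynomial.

By polynomial division,
  -3b^2 + 48 = (-(3/4)b - 9/4)(4b - 12) + (21)
  4b - 12 = ((4/21)b - 4/7)(21) + (0)
The last nonzero remainder is the constant 21, so the polynomials are coprime and gcd = 1.

1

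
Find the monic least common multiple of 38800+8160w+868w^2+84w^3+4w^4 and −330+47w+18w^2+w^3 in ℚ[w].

−320100+10280w+18859w^2+3083w^3+352w^4+29w^5+w^6

Apply the Euclidean algorithm:
  4w^4+84w^3+868w^2+8160w+38800 = (4w+12)(w^3+18w^2+47w−330) + (464w^2+8916w+42760)
  w^3+18w^2+47w−330 = ((1/464)w−141/53824)(464w^2+8916w+42760) + (−(293319/13456)w−1466595/6728)
  464w^2+8916w+42760 = (−(6243584/293319)w−57537856/293319)(−(293319/13456)w−1466595/6728) + (0)
Last nonzero remainder: −(293319/13456)w−1466595/6728. Dividing through by −293319/13456 gives the monic gcd w+10.
Then lcm(f, g) = f·g / gcd(f, g); expanding and making the result monic gives the answer.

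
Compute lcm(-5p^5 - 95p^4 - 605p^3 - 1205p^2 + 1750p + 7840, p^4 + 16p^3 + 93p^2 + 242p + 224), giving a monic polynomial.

Euclidean algorithm in ℚ[p]:
  -5p^5 - 95p^4 - 605p^3 - 1205p^2 + 1750p + 7840 = (-5p - 15)(p^4 + 16p^3 + 93p^2 + 242p + 224) + (100p^3 + 1400p^2 + 6500p + 11200)
  p^4 + 16p^3 + 93p^2 + 242p + 224 = ((1/100)p + 1/50)(100p^3 + 1400p^2 + 6500p + 11200) + (0)
Last nonzero remainder: 100p^3 + 1400p^2 + 6500p + 11200. Dividing through by 100 gives the monic gcd p^3 + 14p^2 + 65p + 112.
Then lcm(f, g) = f·g / gcd(f, g); expanding and making the result monic gives the answer.

p^6 + 21p^5 + 159p^4 + 483p^3 + 132p^2 - 2268p - 3136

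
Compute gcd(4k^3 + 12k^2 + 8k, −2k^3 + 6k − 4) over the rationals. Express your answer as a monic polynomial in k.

k + 2

Euclidean algorithm in ℚ[k]:
  4k^3 + 12k^2 + 8k = (−2)(−2k^3 + 6k − 4) + (12k^2 + 20k − 8)
  −2k^3 + 6k − 4 = (−(1/6)k + 5/18)(12k^2 + 20k − 8) + (−(8/9)k − 16/9)
  12k^2 + 20k − 8 = (−(27/2)k + 9/2)(−(8/9)k − 16/9) + (0)
Last nonzero remainder: −(8/9)k − 16/9. Dividing through by −8/9 gives the monic gcd k + 2.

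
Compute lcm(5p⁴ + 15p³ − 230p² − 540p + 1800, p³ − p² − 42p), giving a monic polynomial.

p⁶ − 4p⁵ − 67p⁴ + 214p³ + 1116p² − 2520p

Apply the Euclidean algorithm:
  5p⁴ + 15p³ − 230p² − 540p + 1800 = (5p + 20)(p³ − p² − 42p) + (300p + 1800)
  p³ − p² − 42p = ((1/300)p² − (7/300)p)(300p + 1800) + (0)
Last nonzero remainder: 300p + 1800. Dividing through by 300 gives the monic gcd p + 6.
Then lcm(f, g) = f·g / gcd(f, g); expanding and making the result monic gives the answer.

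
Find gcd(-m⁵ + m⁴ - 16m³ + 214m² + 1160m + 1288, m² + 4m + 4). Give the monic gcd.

By polynomial division,
  -m⁵ + m⁴ - 16m³ + 214m² + 1160m + 1288 = (-m³ + 5m² - 32m + 322)(m² + 4m + 4) + (0)
The last nonzero remainder m² + 4m + 4 is already monic.

m² + 4m + 4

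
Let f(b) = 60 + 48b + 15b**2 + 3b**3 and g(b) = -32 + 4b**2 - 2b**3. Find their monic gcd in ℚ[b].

2 + b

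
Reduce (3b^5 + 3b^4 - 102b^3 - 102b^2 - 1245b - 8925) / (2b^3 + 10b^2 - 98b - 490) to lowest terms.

Apply the Euclidean algorithm:
  3b^5 + 3b^4 - 102b^3 - 102b^2 - 1245b - 8925 = ((3/2)b^2 - 6b + 105/2)(2b^3 + 10b^2 - 98b - 490) + (-480b^2 + 960b + 16800)
  2b^3 + 10b^2 - 98b - 490 = (-(1/240)b - 7/240)(-480b^2 + 960b + 16800) + (0)
Last nonzero remainder: -480b^2 + 960b + 16800. Dividing through by -480 gives the monic gcd b^2 - 2b - 35.
Cancel b^2 - 2b - 35 from numerator and denominator to get the reduced form.

(3b^3 + 9b^2 + 21b + 255)/(2b + 14)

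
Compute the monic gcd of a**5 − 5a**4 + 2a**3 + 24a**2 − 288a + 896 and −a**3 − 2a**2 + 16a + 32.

a**2 − 16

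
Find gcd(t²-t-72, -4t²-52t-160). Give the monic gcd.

By polynomial division,
  t²-t-72 = (-1/4)(-4t²-52t-160) + (-14t-112)
  -4t²-52t-160 = ((2/7)t+10/7)(-14t-112) + (0)
Last nonzero remainder: -14t-112. Dividing through by -14 gives the monic gcd t+8.

t+8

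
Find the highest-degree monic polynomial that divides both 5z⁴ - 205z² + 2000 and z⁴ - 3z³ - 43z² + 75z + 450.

Euclidean algorithm in ℚ[z]:
  5z⁴ - 205z² + 2000 = (5)(z⁴ - 3z³ - 43z² + 75z + 450) + (15z³ + 10z² - 375z - 250)
  z⁴ - 3z³ - 43z² + 75z + 450 = ((1/15)z - 11/45)(15z³ + 10z² - 375z - 250) + (-(140/9)z² + 3500/9)
  15z³ + 10z² - 375z - 250 = (-(27/28)z - 9/14)(-(140/9)z² + 3500/9) + (0)
Last nonzero remainder: -(140/9)z² + 3500/9. Dividing through by -140/9 gives the monic gcd z² - 25.

z² - 25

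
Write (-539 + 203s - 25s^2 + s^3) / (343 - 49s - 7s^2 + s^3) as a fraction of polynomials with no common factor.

(-11 + s)/(7 + s)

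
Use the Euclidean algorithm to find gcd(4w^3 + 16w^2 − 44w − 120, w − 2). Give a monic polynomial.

1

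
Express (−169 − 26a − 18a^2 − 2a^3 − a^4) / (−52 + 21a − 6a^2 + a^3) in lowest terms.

(−13 − 4a − a^2)/(−4 + a)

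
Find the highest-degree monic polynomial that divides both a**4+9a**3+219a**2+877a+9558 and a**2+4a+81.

a**2+4a+81

By polynomial division,
  a**4+9a**3+219a**2+877a+9558 = (a**2+5a+118)(a**2+4a+81) + (0)
The last nonzero remainder a**2+4a+81 is already monic.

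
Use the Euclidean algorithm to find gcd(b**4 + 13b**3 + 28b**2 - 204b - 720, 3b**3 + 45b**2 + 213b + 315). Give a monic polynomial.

By polynomial division,
  b**4 + 13b**3 + 28b**2 - 204b - 720 = ((1/3)b - 2/3)(3b**3 + 45b**2 + 213b + 315) + (-13b**2 - 167b - 510)
  3b**3 + 45b**2 + 213b + 315 = (-(3/13)b - 84/169)(-13b**2 - 167b - 510) + ((2079/169)b + 10395/169)
  -13b**2 - 167b - 510 = (-(2197/2079)b - 5746/693)((2079/169)b + 10395/169) + (0)
Last nonzero remainder: (2079/169)b + 10395/169. Dividing through by 2079/169 gives the monic gcd b + 5.

b + 5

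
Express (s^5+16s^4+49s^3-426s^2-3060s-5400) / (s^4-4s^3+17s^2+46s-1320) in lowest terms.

(s^3+17s^2+96s+180)/(s^2-3s+44)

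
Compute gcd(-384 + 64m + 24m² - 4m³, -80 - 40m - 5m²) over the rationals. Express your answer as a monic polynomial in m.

4 + m

Euclidean algorithm in ℚ[m]:
  -4m³ + 24m² + 64m - 384 = ((4/5)m - 56/5)(-5m² - 40m - 80) + (-320m - 1280)
  -5m² - 40m - 80 = ((1/64)m + 1/16)(-320m - 1280) + (0)
Last nonzero remainder: -320m - 1280. Dividing through by -320 gives the monic gcd m + 4.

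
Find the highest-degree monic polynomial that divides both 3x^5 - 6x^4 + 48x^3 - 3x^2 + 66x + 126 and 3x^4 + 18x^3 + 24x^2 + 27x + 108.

x^2 - x + 3

Apply the Euclidean algorithm:
  3x^5 - 6x^4 + 48x^3 - 3x^2 + 66x + 126 = (x - 8)(3x^4 + 18x^3 + 24x^2 + 27x + 108) + (168x^3 + 162x^2 + 174x + 990)
  3x^4 + 18x^3 + 24x^2 + 27x + 108 = ((1/56)x + 141/1568)(168x^3 + 162x^2 + 174x + 990) + ((4959/784)x^2 - (4959/784)x + 14877/784)
  168x^3 + 162x^2 + 174x + 990 = ((43904/1653)x + 86240/1653)((4959/784)x^2 - (4959/784)x + 14877/784) + (0)
Last nonzero remainder: (4959/784)x^2 - (4959/784)x + 14877/784. Dividing through by 4959/784 gives the monic gcd x^2 - x + 3.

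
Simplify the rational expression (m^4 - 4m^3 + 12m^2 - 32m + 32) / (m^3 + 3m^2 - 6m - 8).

(m^3 - 2m^2 + 8m - 16)/(m^2 + 5m + 4)

By polynomial division,
  m^4 - 4m^3 + 12m^2 - 32m + 32 = (m - 7)(m^3 + 3m^2 - 6m - 8) + (39m^2 - 66m - 24)
  m^3 + 3m^2 - 6m - 8 = ((1/39)m + 61/507)(39m^2 - 66m - 24) + ((432/169)m - 864/169)
  39m^2 - 66m - 24 = ((2197/144)m + 169/36)((432/169)m - 864/169) + (0)
Last nonzero remainder: (432/169)m - 864/169. Dividing through by 432/169 gives the monic gcd m - 2.
Cancel m - 2 from numerator and denominator to get the reduced form.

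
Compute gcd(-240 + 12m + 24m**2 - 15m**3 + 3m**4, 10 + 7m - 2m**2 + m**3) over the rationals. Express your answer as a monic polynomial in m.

By polynomial division,
  3m**4 - 15m**3 + 24m**2 + 12m - 240 = (3m - 9)(m**3 - 2m**2 + 7m + 10) + (-15m**2 + 45m - 150)
  m**3 - 2m**2 + 7m + 10 = (-(1/15)m - 1/15)(-15m**2 + 45m - 150) + (0)
Last nonzero remainder: -15m**2 + 45m - 150. Dividing through by -15 gives the monic gcd m**2 - 3m + 10.

10 - 3m + m**2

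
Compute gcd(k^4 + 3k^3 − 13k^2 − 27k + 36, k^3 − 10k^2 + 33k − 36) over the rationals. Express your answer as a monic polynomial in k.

k − 3

By polynomial division,
  k^4 + 3k^3 − 13k^2 − 27k + 36 = (k + 13)(k^3 − 10k^2 + 33k − 36) + (84k^2 − 420k + 504)
  k^3 − 10k^2 + 33k − 36 = ((1/84)k − 5/84)(84k^2 − 420k + 504) + (2k − 6)
  84k^2 − 420k + 504 = (42k − 84)(2k − 6) + (0)
Last nonzero remainder: 2k − 6. Dividing through by 2 gives the monic gcd k − 3.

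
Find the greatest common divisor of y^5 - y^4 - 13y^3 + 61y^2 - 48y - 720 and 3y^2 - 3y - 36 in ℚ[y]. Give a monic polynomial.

y^2 - y - 12

By polynomial division,
  y^5 - y^4 - 13y^3 + 61y^2 - 48y - 720 = ((1/3)y^3 - (1/3)y + 20)(3y^2 - 3y - 36) + (0)
Last nonzero remainder: 3y^2 - 3y - 36. Dividing through by 3 gives the monic gcd y^2 - y - 12.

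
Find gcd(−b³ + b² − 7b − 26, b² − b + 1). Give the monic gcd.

1

Apply the Euclidean algorithm:
  −b³ + b² − 7b − 26 = (−b)(b² − b + 1) + (−6b − 26)
  b² − b + 1 = (−(1/6)b + 8/9)(−6b − 26) + (217/9)
  −6b − 26 = (−(54/217)b − 234/217)(217/9) + (0)
The last nonzero remainder is the constant 217/9, so the polynomials are coprime and gcd = 1.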